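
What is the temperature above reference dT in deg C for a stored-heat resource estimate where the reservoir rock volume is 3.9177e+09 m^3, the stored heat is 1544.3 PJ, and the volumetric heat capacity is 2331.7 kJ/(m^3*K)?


dT = Q_s * 1e12 / (Vr * rhoc)
dT = 1544.3 * 1e12 / (3.9177e+09 * 2331.7)
dT = 169.0549 K
Convert (temperature difference, 1 K = 1 deg C): 169.0549 K = 169.0549 deg C
dT = 169.05 deg C


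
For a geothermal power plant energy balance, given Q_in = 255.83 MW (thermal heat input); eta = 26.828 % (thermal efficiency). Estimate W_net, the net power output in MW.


W_net = eta / 100 * Q_in
W_net = 26.828 / 100 * 255.83
W_net = 68.634 MW


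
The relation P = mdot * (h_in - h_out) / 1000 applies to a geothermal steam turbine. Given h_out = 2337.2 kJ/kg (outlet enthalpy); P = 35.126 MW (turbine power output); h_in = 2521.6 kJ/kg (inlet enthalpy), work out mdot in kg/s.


mdot = P * 1000 / (h_in - h_out)
mdot = 35.126 * 1000 / (2521.6 - 2337.2)
mdot = 190.49 kg/s


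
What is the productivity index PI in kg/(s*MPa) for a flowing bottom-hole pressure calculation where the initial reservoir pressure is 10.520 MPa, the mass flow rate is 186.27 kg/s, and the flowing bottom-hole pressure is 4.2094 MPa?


PI = mdot / (P_i - P_wf)
PI = 186.27 / (10.520 - 4.2094)
PI = 29.517 kg/(s*MPa)


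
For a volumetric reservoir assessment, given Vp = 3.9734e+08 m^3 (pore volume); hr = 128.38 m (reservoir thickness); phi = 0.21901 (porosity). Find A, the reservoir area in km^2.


A = Vp / (1e6 * hr * phi)
A = 3.9734e+08 / (1e6 * 128.38 * 0.21901)
A = 14.132 km^2


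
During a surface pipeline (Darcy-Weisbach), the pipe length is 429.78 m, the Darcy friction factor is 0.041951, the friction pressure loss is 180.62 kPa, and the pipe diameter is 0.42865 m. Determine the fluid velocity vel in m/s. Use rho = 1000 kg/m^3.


vel = sqrt(dP*1000*2*D / (f*L*rho))
vel = sqrt(180.62*1000*2*0.42865 / (0.041951*429.78*1000))
vel = 2.9306 m/s


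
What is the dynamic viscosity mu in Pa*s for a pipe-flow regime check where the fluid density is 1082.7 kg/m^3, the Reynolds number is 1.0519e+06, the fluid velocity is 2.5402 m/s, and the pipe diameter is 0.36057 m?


mu = rho * vel * D / Re
mu = 1082.7 * 2.5402 * 0.36057 / 1.0519e+06
mu = 0.00094274 Pa*s


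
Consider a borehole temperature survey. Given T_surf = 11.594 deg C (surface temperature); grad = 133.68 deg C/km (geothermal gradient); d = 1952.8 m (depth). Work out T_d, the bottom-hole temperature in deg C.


T_d = T_surf + grad * d / 1000
T_d = 11.594 + 133.68 * 1952.8 / 1000
T_d = 272.64 deg C


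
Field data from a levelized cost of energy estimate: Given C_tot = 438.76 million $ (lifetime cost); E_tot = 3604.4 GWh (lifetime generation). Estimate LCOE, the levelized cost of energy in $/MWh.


LCOE = C_tot / E_tot * 100
LCOE = 438.76 / 3604.4 * 100
LCOE = 12.17290 cents/kWh
Convert: 12.17290 cents/kWh * 10.0 = 121.73 $/MWh
LCOE = 121.73 $/MWh


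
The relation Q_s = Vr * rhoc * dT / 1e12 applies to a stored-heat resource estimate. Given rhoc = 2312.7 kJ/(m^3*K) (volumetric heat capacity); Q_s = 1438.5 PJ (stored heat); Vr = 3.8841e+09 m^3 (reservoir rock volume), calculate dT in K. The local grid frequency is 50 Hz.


dT = Q_s * 1e12 / (Vr * rhoc)
dT = 1438.5 * 1e12 / (3.8841e+09 * 2312.7)
dT = 160.14 K


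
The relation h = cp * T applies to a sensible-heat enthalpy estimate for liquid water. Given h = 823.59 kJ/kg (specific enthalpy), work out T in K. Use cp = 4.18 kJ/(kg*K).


T = h / cp
T = 823.59 / 4.18
T = 197.0311 deg C
Convert to K: 197.0311 + 273.15 = 470.18 K
T = 470.18 K


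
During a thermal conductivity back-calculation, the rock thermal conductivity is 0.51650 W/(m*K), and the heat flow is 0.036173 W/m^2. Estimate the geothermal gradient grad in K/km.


grad = q / k * 1000
grad = 0.036173 / 0.51650 * 1000
grad = 70.03485 deg C/km
Convert: 70.03485 deg C/km * 1.0 = 70.035 K/km
grad = 70.035 K/km


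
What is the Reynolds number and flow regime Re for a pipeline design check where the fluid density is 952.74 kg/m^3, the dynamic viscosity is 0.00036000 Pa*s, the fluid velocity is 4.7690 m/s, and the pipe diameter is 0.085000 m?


Step 1: Re = rho*vel*D/mu = 952.74*4.769*0.085/0.00036 = 1.0728e+06
Step 2: Re = 1.0728e+06 > 4000, so flow is turbulent.
Re = 1.0728e+06 (turbulent)


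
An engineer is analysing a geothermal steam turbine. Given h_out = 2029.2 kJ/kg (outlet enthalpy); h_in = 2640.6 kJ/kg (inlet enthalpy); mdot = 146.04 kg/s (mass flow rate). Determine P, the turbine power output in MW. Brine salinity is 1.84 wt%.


P = mdot * (h_in - h_out) / 1000
P = 146.04 * (2640.6 - 2029.2) / 1000
P = 89.289 MW


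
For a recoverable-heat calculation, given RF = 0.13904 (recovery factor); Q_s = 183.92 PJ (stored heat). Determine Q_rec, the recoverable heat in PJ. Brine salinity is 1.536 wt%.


Q_rec = Q_s * RF
Q_rec = 183.92 * 0.13904
Q_rec = 25.572 PJ


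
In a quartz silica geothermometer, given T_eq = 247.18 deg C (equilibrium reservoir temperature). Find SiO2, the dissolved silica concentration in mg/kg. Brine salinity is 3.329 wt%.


SiO2 = 10^(5.19 - 1309/(T_eq + 273.15))
SiO2 = 10^(5.19 - 1309/(247.18 + 273.15))
SiO2 = 472.38 mg/kg


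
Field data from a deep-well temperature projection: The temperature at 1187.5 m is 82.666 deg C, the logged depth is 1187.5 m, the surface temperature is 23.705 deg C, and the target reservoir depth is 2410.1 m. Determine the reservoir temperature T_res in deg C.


Step 1: grad = (T_d1 - T_surf)/d1 * 1000 = (82.666 - 23.705)/1187.5 * 1000 = 49.65137 deg C/km
Step 2: T_res = T_surf + grad*d2/1000 = 23.705 + 49.65137*2410.1/1000 = 143.37 deg C
T_res = 143.37 deg C


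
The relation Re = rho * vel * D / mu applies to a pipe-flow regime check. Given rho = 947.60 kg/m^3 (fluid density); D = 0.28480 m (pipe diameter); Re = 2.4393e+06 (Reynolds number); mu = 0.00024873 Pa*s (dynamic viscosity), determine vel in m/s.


vel = Re * mu / (rho * D)
vel = 2.4393e+06 * 0.00024873 / (947.60 * 0.28480)
vel = 2.2482 m/s


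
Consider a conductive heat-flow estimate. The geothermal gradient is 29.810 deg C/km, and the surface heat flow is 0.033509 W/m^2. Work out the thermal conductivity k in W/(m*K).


k = q * 1000 / grad
k = 0.033509 * 1000 / 29.810
k = 1.1241 W/(m*K)


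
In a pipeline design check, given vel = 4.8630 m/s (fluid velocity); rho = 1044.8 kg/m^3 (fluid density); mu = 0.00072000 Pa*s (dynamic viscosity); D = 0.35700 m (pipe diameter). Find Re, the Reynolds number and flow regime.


Step 1: Re = rho*vel*D/mu = 1044.8*4.863*0.357/0.00072 = 2.5193e+06
Step 2: Re = 2.5193e+06 > 4000, so flow is turbulent.
Re = 2.5193e+06 (turbulent)


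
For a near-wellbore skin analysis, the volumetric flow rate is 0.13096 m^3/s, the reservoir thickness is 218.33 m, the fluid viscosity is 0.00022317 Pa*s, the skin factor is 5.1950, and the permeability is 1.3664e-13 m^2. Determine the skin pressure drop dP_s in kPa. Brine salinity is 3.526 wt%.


dP_s = S * q * mu / (2*pi*k*hr) / 1000
dP_s = 5.1950 * 0.13096 * 0.00022317 / (2*pi*1.3664e-13*218.33) / 1000
dP_s = 810.01 kPa


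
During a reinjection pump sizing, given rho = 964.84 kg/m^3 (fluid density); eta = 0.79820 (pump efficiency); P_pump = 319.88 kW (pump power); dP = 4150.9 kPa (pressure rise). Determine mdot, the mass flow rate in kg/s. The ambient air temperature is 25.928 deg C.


mdot = P_pump * rho * eta / dP
mdot = 319.88 * 964.84 * 0.79820 / 4150.9
mdot = 59.349 kg/s


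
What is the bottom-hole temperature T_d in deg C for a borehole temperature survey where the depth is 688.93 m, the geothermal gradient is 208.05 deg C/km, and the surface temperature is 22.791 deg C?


T_d = T_surf + grad * d / 1000
T_d = 22.791 + 208.05 * 688.93 / 1000
T_d = 166.12 deg C


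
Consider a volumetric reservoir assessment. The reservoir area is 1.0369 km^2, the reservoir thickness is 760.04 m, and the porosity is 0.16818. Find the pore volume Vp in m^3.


Vp = A * 1e6 * hr * phi
Vp = 1.0369 * 1e6 * 760.04 * 0.16818
Vp = 1.3254e+08 m^3


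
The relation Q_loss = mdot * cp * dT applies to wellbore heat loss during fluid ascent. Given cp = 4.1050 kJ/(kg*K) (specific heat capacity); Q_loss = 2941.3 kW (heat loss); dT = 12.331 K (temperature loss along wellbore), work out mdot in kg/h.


mdot = Q_loss / (cp * dT)
mdot = 2941.3 / (4.1050 * 12.331)
mdot = 58.10692 kg/s
Convert: 58.10692 kg/s * 3600.0 = 2.0918e+05 kg/h
mdot = 2.0918e+05 kg/h


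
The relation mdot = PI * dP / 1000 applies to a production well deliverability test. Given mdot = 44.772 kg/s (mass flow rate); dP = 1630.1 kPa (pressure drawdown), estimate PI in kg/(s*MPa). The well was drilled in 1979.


PI = mdot * 1000 / dP
PI = 44.772 * 1000 / 1630.1
PI = 27.466 kg/(s*MPa)


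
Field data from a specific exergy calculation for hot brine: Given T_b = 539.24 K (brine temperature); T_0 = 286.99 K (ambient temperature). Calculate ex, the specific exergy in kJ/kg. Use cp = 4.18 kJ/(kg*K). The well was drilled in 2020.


ex = cp * ((T_b - T_0) - T_0 * ln(T_b/T_0))
ex = 4.18 * ((539.24 - 286.99) - 286.99 * ln(539.24/286.99))
ex = 297.79 kJ/kg


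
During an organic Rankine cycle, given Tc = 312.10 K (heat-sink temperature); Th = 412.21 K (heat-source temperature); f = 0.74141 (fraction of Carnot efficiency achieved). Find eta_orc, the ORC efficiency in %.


eta_orc = (1 - Tc/Th) * f * 100
eta_orc = (1 - 312.10/412.21) * 0.74141 * 100
eta_orc = 18.006 %


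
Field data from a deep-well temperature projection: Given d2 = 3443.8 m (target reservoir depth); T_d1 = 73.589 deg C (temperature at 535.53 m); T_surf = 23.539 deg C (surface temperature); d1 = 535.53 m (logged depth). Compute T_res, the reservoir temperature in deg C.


Step 1: grad = (T_d1 - T_surf)/d1 * 1000 = (73.589 - 23.539)/535.53 * 1000 = 93.45882 deg C/km
Step 2: T_res = T_surf + grad*d2/1000 = 23.539 + 93.45882*3443.8/1000 = 345.39 deg C
T_res = 345.39 deg C


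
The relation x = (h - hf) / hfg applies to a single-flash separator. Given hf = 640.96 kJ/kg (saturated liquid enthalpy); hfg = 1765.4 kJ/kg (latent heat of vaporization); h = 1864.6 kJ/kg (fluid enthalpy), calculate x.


x = (h - hf) / hfg
x = (1864.6 - 640.96) / 1765.4
x = 0.69312


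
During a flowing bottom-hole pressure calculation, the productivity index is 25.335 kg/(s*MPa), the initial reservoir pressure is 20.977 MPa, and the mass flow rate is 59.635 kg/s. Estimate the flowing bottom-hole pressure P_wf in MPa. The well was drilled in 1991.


P_wf = P_i - mdot / PI
P_wf = 20.977 - 59.635 / 25.335
P_wf = 18.623 MPa


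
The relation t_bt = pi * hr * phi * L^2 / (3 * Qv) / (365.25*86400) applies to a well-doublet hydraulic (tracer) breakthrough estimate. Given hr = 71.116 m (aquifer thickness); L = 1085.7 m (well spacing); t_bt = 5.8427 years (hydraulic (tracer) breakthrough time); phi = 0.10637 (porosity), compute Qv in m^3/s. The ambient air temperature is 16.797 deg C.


Qv = pi*hr*phi*L^2 / (3*t_bt*365.25*86400)
Qv = pi*71.116*0.10637*1085.7^2 / (3*5.8427*365.25*86400)
Qv = 0.050643 m^3/s


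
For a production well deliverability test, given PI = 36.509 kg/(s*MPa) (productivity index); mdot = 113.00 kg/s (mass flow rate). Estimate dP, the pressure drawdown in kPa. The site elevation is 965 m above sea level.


dP = mdot * 1000 / PI
dP = 113.00 * 1000 / 36.509
dP = 3095.1 kPa


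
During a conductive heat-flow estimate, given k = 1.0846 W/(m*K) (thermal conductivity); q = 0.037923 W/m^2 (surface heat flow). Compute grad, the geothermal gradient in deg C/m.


grad = q * 1000 / k
grad = 0.037923 * 1000 / 1.0846
grad = 34.96496 deg C/km
Convert: 34.96496 deg C/km * 0.001 = 0.034965 deg C/m
grad = 0.034965 deg C/m


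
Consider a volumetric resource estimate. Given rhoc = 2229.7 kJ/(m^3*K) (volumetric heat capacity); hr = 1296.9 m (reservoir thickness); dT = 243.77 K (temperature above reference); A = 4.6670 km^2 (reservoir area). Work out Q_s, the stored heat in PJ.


Step 1: Vr = A*1e6*hr = 4.667*1e6*1296.9 = 6.052632e+09 m^3
Step 2: Q_s = Vr*rhoc*dT/1e12 = 6.052632e+09*2229.7*243.77/1e12 = 3289.8 PJ
Q_s = 3289.8 PJ


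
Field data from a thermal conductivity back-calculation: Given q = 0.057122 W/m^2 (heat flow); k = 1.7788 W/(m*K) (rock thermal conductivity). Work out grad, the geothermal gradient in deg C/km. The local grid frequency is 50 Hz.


grad = q / k * 1000
grad = 0.057122 / 1.7788 * 1000
grad = 32.113 deg C/km


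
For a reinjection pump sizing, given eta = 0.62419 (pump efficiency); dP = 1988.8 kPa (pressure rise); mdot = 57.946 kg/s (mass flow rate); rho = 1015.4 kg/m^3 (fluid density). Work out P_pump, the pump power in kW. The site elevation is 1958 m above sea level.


P_pump = mdot * dP / (rho * eta)
P_pump = 57.946 * 1988.8 / (1015.4 * 0.62419)
P_pump = 181.83 kW


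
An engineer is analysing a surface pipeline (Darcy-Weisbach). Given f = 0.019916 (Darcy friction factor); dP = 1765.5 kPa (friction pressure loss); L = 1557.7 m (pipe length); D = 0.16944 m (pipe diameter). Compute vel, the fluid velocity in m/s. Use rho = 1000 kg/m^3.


vel = sqrt(dP*1000*2*D / (f*L*rho))
vel = sqrt(1765.5*1000*2*0.16944 / (0.019916*1557.7*1000))
vel = 4.3915 m/s


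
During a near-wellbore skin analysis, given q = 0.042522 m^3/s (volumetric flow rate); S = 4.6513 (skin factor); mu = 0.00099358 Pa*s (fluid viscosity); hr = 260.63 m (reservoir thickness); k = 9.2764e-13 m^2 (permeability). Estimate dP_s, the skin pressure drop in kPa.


dP_s = S * q * mu / (2*pi*k*hr) / 1000
dP_s = 4.6513 * 0.042522 * 0.00099358 / (2*pi*9.2764e-13*260.63) / 1000
dP_s = 129.36 kPa


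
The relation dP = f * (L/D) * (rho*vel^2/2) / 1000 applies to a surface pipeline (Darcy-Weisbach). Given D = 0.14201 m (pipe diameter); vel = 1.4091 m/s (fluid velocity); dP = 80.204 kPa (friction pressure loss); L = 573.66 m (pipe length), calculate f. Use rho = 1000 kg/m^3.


f = dP*1000 / ((L/D)*(rho*vel^2/2))
f = 80.204*1000 / ((573.66/0.14201)*(1000*1.4091^2/2))
f = 0.019999


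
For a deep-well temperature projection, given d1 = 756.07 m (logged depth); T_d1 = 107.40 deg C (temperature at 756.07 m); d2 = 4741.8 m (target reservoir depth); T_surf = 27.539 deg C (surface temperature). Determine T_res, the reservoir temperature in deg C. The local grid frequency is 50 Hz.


Step 1: grad = (T_d1 - T_surf)/d1 * 1000 = (107.4 - 27.539)/756.07 * 1000 = 105.6265 deg C/km
Step 2: T_res = T_surf + grad*d2/1000 = 27.539 + 105.6265*4741.8/1000 = 528.40 deg C
T_res = 528.40 deg C


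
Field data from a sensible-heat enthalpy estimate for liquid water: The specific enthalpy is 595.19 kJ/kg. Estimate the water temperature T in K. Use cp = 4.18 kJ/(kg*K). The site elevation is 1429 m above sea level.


T = h / cp
T = 595.19 / 4.18
T = 142.3900 deg C
Convert to K: 142.3900 + 273.15 = 415.54 K
T = 415.54 K


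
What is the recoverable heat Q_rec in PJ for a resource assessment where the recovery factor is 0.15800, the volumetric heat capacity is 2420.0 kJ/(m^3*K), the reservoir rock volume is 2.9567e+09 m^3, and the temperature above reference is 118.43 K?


Step 1: Q_s = Vr*rhoc*dT/1e12 = 2.9567e+09*2420.0*118.43/1e12 = 847.3920 PJ
Step 2: Q_rec = Q_s * RF = 847.3920 * 0.158 = 133.89 PJ
Q_rec = 133.89 PJ


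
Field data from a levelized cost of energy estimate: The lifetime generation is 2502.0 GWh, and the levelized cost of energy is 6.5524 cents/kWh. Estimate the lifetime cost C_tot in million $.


C_tot = LCOE / 100 * E_tot
C_tot = 6.5524 / 100 * 2502.0
C_tot = 163.94 million $


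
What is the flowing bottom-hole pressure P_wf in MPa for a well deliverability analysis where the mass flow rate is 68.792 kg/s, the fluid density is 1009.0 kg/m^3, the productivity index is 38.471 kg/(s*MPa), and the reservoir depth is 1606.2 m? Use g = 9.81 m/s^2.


Step 1: P_i = rho*g*h/1e6 = 1009.0*9.81*1606.2/1e6 = 15.89863 MPa
Step 2: P_wf = P_i - mdot/PI = 15.89863 - 68.792/38.471 = 14.110 MPa
P_wf = 14.110 MPa


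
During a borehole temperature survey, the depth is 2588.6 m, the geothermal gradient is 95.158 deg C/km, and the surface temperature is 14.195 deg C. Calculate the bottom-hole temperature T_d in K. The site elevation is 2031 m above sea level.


T_d = T_surf + grad * d / 1000
T_d = 14.195 + 95.158 * 2588.6 / 1000
T_d = 260.5210 deg C
Convert to K: 260.5210 + 273.15 = 533.67 K
T_d = 533.67 K


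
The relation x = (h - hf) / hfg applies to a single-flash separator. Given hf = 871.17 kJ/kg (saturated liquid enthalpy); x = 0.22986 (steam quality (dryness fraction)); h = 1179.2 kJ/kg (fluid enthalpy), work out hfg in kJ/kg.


hfg = (h - hf) / x
hfg = (1179.2 - 871.17) / 0.22986
hfg = 1340.1 kJ/kg


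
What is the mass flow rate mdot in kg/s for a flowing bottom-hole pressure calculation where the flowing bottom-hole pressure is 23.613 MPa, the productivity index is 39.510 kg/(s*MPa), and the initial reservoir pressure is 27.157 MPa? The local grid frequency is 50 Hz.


mdot = (P_i - P_wf) * PI
mdot = (27.157 - 23.613) * 39.510
mdot = 140.02 kg/s


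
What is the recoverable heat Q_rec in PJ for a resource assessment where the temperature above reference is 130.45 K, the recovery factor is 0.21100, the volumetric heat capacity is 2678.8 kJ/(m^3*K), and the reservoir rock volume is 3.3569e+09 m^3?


Step 1: Q_s = Vr*rhoc*dT/1e12 = 3.3569e+09*2678.8*130.45/1e12 = 1173.067 PJ
Step 2: Q_rec = Q_s * RF = 1173.067 * 0.211 = 247.52 PJ
Q_rec = 247.52 PJ


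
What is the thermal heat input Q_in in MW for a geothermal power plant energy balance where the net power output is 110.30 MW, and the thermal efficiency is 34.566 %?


Q_in = W_net / (eta / 100)
Q_in = 110.30 / (34.566 / 100)
Q_in = 319.10 MW


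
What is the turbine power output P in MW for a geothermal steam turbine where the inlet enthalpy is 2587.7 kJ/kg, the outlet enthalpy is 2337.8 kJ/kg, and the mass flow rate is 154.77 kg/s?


P = mdot * (h_in - h_out) / 1000
P = 154.77 * (2587.7 - 2337.8) / 1000
P = 38.677 MW


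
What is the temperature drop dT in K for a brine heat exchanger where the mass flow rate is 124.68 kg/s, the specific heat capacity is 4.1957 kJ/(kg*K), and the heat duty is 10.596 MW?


dT = Q * 1000 / (mdot * cp)
dT = 10.596 * 1000 / (124.68 * 4.1957)
dT = 20.255 K


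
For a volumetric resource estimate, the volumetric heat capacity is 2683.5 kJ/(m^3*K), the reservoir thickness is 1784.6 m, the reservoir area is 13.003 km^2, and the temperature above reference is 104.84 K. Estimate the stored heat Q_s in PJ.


Step 1: Vr = A*1e6*hr = 13.003*1e6*1784.6 = 2.320515e+10 m^3
Step 2: Q_s = Vr*rhoc*dT/1e12 = 2.320515e+10*2683.5*104.84/1e12 = 6528.5 PJ
Q_s = 6528.5 PJ


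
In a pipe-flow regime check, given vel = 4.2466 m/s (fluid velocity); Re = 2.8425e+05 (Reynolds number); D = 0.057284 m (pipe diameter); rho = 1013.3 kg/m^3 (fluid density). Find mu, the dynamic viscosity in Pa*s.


mu = rho * vel * D / Re
mu = 1013.3 * 4.2466 * 0.057284 / 2.8425e+05
mu = 0.00086719 Pa*s


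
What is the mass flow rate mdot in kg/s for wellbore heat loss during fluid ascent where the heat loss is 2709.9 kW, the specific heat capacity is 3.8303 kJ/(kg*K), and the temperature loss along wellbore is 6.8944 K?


mdot = Q_loss / (cp * dT)
mdot = 2709.9 / (3.8303 * 6.8944)
mdot = 102.62 kg/s


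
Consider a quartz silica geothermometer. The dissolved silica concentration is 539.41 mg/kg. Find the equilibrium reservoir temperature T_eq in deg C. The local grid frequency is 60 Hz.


T_eq = 1309 / (5.19 - log10(SiO2)) - 273.15
T_eq = 1309 / (5.19 - log10(539.41)) - 273.15
T_eq = 259.38 deg C


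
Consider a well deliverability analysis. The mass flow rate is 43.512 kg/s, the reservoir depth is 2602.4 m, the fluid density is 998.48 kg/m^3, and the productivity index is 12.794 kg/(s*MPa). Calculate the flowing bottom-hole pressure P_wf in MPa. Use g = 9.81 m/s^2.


Step 1: P_i = rho*g*h/1e6 = 998.48*9.81*2602.4/1e6 = 25.49074 MPa
Step 2: P_wf = P_i - mdot/PI = 25.49074 - 43.512/12.794 = 22.090 MPa
P_wf = 22.090 MPa


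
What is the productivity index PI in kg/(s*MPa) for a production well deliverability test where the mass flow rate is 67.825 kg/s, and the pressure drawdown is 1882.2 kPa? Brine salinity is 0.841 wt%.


PI = mdot * 1000 / dP
PI = 67.825 * 1000 / 1882.2
PI = 36.035 kg/(s*MPa)


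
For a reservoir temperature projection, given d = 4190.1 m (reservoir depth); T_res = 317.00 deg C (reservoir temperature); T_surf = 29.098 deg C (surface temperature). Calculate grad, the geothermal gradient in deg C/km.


grad = (T_res - T_surf) / d * 1000
grad = (317.00 - 29.098) / 4190.1 * 1000
grad = 68.710 deg C/km


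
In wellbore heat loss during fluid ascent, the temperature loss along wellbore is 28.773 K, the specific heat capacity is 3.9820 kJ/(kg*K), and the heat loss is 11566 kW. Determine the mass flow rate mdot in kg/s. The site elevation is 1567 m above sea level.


mdot = Q_loss / (cp * dT)
mdot = 11566 / (3.9820 * 28.773)
mdot = 100.95 kg/s


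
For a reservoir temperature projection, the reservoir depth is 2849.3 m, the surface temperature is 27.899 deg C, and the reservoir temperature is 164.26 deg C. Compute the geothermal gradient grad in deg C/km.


grad = (T_res - T_surf) / d * 1000
grad = (164.26 - 27.899) / 2849.3 * 1000
grad = 47.858 deg C/km


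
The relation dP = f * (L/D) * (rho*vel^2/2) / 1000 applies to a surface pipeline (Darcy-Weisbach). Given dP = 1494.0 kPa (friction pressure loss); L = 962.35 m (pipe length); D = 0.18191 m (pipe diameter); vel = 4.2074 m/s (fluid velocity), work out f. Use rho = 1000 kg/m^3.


f = dP*1000 / ((L/D)*(rho*vel^2/2))
f = 1494.0*1000 / ((962.35/0.18191)*(1000*4.2074^2/2))
f = 0.031906


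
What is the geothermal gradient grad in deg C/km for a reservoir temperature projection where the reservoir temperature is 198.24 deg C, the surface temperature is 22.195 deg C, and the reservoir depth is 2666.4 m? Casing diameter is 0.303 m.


grad = (T_res - T_surf) / d * 1000
grad = (198.24 - 22.195) / 2666.4 * 1000
grad = 66.023 deg C/km


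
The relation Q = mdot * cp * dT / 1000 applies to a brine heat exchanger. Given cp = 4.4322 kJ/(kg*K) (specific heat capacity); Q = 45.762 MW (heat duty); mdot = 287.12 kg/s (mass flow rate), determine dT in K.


dT = Q * 1000 / (mdot * cp)
dT = 45.762 * 1000 / (287.12 * 4.4322)
dT = 35.960 K


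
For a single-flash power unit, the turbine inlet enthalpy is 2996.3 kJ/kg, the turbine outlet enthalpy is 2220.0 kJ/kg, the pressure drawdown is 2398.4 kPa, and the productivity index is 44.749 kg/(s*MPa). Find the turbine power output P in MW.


Step 1: mdot = PI * dP / 1000 = 44.749 * 2398.4 / 1000 = 107.3260 kg/s
Step 2: P = mdot*(h_in - h_out)/1000 = 107.3260*(2996.3 - 2220.0)/1000 = 83.317 MW
P = 83.317 MW


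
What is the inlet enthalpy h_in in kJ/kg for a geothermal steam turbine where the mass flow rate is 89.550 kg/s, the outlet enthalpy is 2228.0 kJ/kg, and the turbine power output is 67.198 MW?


h_in = h_out + P * 1000 / mdot
h_in = 2228.0 + 67.198 * 1000 / 89.550
h_in = 2978.4 kJ/kg


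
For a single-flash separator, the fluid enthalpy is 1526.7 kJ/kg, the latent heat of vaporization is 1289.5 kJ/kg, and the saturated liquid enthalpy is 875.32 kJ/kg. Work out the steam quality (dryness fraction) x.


x = (h - hf) / hfg
x = (1526.7 - 875.32) / 1289.5
x = 0.50514


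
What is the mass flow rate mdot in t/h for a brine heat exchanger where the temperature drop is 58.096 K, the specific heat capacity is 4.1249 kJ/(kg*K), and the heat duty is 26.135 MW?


mdot = Q * 1000 / (cp * dT)
mdot = 26.135 * 1000 / (4.1249 * 58.096)
mdot = 109.0593 kg/s
Convert: 109.0593 kg/s * 3.6 = 392.61 t/h
mdot = 392.61 t/h


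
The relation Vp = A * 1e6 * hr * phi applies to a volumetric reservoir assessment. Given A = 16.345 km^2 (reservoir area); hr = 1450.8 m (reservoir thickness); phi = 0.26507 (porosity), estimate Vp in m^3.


Vp = A * 1e6 * hr * phi
Vp = 16.345 * 1e6 * 1450.8 * 0.26507
Vp = 6.2857e+09 m^3


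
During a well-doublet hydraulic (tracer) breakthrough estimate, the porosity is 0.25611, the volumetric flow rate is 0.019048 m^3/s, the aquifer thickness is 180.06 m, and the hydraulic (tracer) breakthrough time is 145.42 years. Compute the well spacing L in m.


L = sqrt(t_bt*365.25*86400*3*Qv / (pi*hr*phi))
L = sqrt(145.42*365.25*86400*3*0.019048 / (pi*180.06*0.25611))
L = 1345.4 m


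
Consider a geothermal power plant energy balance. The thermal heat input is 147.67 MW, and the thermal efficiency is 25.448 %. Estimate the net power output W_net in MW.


W_net = eta / 100 * Q_in
W_net = 25.448 / 100 * 147.67
W_net = 37.579 MW


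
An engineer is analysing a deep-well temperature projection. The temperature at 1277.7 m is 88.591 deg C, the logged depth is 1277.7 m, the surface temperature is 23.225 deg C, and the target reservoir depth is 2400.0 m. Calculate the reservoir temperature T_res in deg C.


Step 1: grad = (T_d1 - T_surf)/d1 * 1000 = (88.591 - 23.225)/1277.7 * 1000 = 51.15911 deg C/km
Step 2: T_res = T_surf + grad*d2/1000 = 23.225 + 51.15911*2400.0/1000 = 146.01 deg C
T_res = 146.01 deg C


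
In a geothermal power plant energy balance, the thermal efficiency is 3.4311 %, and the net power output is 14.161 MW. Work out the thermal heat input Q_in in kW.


Q_in = W_net / (eta / 100)
Q_in = 14.161 / (3.4311 / 100)
Q_in = 412.7248 MW
Convert: 412.7248 MW * 1000.0 = 4.1272e+05 kW
Q_in = 4.1272e+05 kW


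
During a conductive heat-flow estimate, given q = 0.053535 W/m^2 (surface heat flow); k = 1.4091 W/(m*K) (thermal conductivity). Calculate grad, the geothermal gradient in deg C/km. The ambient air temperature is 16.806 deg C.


grad = q * 1000 / k
grad = 0.053535 * 1000 / 1.4091
grad = 37.992 deg C/km


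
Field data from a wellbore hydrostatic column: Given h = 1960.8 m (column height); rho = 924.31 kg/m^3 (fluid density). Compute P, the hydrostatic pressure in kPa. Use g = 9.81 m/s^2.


P = rho * g * h / 1e6
P = 924.31 * 9.81 * 1960.8 / 1e6
P = 17.77952 MPa
Convert: 17.77952 MPa * 1000.0 = 17780 kPa
P = 17780 kPa


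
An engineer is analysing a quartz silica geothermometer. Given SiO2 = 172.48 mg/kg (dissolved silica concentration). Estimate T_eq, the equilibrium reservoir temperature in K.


T_eq = 1309 / (5.19 - log10(SiO2)) - 273.15
T_eq = 1309 / (5.19 - log10(172.48)) - 273.15
T_eq = 170.0888 deg C
Convert to K: 170.0888 + 273.15 = 443.24 K
T_eq = 443.24 K


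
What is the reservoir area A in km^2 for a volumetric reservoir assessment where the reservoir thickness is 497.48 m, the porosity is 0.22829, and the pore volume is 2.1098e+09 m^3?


A = Vp / (1e6 * hr * phi)
A = 2.1098e+09 / (1e6 * 497.48 * 0.22829)
A = 18.577 km^2


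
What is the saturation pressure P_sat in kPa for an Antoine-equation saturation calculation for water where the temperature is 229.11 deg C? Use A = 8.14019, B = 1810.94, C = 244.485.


P_sat = 10^(A - B/(C + T)) / 760 * 0.101325
P_sat = 10^(8.14019 - 1810.94/(244.485 + 229.11)) / 760 * 0.101325
P_sat = 2.762341 MPa
Convert: 2.762341 MPa * 1000.0 = 2762.3 kPa
P_sat = 2762.3 kPa


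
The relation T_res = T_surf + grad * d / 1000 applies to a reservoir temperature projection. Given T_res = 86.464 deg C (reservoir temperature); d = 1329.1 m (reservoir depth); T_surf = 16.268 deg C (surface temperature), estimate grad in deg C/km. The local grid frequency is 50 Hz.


grad = (T_res - T_surf) / d * 1000
grad = (86.464 - 16.268) / 1329.1 * 1000
grad = 52.815 deg C/km


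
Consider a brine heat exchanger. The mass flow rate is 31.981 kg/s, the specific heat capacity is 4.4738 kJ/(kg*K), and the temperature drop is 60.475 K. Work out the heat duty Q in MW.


Q = mdot * cp * dT / 1000
Q = 31.981 * 4.4738 * 60.475 / 1000
Q = 8.6526 MW


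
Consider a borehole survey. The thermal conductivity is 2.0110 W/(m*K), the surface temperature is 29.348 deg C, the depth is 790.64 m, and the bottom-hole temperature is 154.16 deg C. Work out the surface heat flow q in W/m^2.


Step 1: grad = (T_d - T_surf)/d * 1000 = (154.16 - 29.348)/790.64 * 1000 = 157.8620 deg C/km
Step 2: q = k * grad / 1000 = 2.011 * 157.8620 / 1000 = 0.31746 W/m^2
q = 0.31746 W/m^2


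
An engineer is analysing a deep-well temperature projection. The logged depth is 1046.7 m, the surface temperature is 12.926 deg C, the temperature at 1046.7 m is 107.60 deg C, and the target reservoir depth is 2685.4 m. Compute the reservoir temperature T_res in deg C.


Step 1: grad = (T_d1 - T_surf)/d1 * 1000 = (107.6 - 12.926)/1046.7 * 1000 = 90.44999 deg C/km
Step 2: T_res = T_surf + grad*d2/1000 = 12.926 + 90.44999*2685.4/1000 = 255.82 deg C
T_res = 255.82 deg C


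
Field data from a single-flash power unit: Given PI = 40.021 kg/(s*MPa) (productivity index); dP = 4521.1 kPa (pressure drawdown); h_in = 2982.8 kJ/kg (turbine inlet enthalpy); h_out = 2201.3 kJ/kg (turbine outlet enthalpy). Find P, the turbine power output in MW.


Step 1: mdot = PI * dP / 1000 = 40.021 * 4521.1 / 1000 = 180.9389 kg/s
Step 2: P = mdot*(h_in - h_out)/1000 = 180.9389*(2982.8 - 2201.3)/1000 = 141.40 MW
P = 141.40 MW


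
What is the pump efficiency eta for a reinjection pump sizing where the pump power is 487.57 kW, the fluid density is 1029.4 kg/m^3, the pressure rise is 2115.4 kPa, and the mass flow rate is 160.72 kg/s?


eta = mdot * dP / (rho * P_pump)
eta = 160.72 * 2115.4 / (1029.4 * 487.57)
eta = 0.67739


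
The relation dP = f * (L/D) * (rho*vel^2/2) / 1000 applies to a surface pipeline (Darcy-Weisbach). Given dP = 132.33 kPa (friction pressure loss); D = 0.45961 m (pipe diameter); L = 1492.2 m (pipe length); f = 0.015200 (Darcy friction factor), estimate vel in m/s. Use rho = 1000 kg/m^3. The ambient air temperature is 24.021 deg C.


vel = sqrt(dP*1000*2*D / (f*L*rho))
vel = sqrt(132.33*1000*2*0.45961 / (0.015200*1492.2*1000))
vel = 2.3158 m/s


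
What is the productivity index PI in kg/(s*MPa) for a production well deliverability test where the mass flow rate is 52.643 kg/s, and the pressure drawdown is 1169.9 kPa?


PI = mdot * 1000 / dP
PI = 52.643 * 1000 / 1169.9
PI = 44.998 kg/(s*MPa)


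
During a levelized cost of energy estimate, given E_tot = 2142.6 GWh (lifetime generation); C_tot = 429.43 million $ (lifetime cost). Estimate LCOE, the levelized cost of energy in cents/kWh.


LCOE = C_tot / E_tot * 100
LCOE = 429.43 / 2142.6 * 100
LCOE = 20.042 cents/kWh


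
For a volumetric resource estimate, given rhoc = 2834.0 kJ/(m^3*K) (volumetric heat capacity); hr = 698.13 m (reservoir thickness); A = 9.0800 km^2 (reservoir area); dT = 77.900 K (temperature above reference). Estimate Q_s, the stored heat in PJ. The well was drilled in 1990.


Step 1: Vr = A*1e6*hr = 9.08*1e6*698.13 = 6.339020e+09 m^3
Step 2: Q_s = Vr*rhoc*dT/1e12 = 6.339020e+09*2834.0*77.9/1e12 = 1399.5 PJ
Q_s = 1399.5 PJ


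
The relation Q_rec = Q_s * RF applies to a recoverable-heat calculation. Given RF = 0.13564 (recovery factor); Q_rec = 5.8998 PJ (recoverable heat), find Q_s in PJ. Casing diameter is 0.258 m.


Q_s = Q_rec / RF
Q_s = 5.8998 / 0.13564
Q_s = 43.496 PJ


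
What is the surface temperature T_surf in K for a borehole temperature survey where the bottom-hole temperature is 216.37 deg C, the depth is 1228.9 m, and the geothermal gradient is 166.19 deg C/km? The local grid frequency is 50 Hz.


T_surf = T_d - grad * d / 1000
T_surf = 216.37 - 166.19 * 1228.9 / 1000
T_surf = 12.13911 deg C
Convert to K: 12.13911 + 273.15 = 285.29 K
T_surf = 285.29 K


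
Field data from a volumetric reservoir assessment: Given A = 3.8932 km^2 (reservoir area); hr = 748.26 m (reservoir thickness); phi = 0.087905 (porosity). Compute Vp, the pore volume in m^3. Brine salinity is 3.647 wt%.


Vp = A * 1e6 * hr * phi
Vp = 3.8932 * 1e6 * 748.26 * 0.087905
Vp = 2.5608e+08 m^3


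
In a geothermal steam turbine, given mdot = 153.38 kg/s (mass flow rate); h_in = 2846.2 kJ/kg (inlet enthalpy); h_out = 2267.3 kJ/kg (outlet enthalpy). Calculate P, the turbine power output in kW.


P = mdot * (h_in - h_out) / 1000
P = 153.38 * (2846.2 - 2267.3) / 1000
P = 88.79168 MW
Convert: 88.79168 MW * 1000.0 = 88792 kW
P = 88792 kW


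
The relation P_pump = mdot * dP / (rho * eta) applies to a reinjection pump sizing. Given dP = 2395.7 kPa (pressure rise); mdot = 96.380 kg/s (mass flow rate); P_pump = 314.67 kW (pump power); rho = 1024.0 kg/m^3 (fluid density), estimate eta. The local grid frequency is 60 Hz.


eta = mdot * dP / (rho * P_pump)
eta = 96.380 * 2395.7 / (1024.0 * 314.67)
eta = 0.71658


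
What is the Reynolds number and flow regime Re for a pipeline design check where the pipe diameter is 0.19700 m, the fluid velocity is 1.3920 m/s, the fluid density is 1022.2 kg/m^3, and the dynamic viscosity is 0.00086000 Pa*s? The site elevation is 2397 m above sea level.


Step 1: Re = rho*vel*D/mu = 1022.2*1.392*0.197/0.00086 = 3.2594e+05
Step 2: Re = 3.2594e+05 > 4000, so flow is turbulent.
Re = 3.2594e+05 (turbulent)


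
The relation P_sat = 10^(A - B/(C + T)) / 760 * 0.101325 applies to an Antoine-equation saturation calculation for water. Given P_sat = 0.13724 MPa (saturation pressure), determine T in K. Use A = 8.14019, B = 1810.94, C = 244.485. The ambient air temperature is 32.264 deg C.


T = B / (A - log10(P_sat * 760 / 0.101325)) - C
T = 1810.94 / (8.14019 - log10(0.13724 * 760 / 0.101325)) - 244.485
T = 108.6891 deg C
Convert to K: 108.6891 + 273.15 = 381.84 K
T = 381.84 K


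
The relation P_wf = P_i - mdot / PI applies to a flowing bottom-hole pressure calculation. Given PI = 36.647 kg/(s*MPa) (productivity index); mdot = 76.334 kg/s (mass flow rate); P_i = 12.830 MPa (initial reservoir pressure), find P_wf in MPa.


P_wf = P_i - mdot / PI
P_wf = 12.830 - 76.334 / 36.647
P_wf = 10.747 MPa


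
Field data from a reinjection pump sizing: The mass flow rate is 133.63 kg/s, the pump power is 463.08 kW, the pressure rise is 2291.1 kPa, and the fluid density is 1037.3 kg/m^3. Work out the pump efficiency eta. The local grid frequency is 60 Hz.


eta = mdot * dP / (rho * P_pump)
eta = 133.63 * 2291.1 / (1037.3 * 463.08)
eta = 0.63736


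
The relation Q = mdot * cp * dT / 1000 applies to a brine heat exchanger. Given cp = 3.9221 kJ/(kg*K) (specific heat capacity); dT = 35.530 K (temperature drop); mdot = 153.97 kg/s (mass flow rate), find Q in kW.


Q = mdot * cp * dT / 1000
Q = 153.97 * 3.9221 * 35.530 / 1000
Q = 21.45606 MW
Convert: 21.45606 MW * 1000.0 = 21456 kW
Q = 21456 kW


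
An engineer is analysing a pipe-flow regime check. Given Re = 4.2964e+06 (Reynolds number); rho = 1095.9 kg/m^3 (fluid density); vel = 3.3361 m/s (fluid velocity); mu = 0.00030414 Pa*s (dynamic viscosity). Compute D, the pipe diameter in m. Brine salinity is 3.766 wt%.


D = Re * mu / (rho * vel)
D = 4.2964e+06 * 0.00030414 / (1095.9 * 3.3361)
D = 0.35741 m


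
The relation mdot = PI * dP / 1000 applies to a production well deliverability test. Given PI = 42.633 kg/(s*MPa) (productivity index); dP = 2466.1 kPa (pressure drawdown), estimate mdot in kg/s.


mdot = PI * dP / 1000
mdot = 42.633 * 2466.1 / 1000
mdot = 105.14 kg/s


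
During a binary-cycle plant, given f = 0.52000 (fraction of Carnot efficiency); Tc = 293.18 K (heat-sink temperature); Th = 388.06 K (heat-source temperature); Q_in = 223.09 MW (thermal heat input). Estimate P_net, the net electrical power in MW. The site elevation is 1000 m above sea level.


Step 1: eta = (1 - Tc/Th)*f = (1 - 293.18/388.06)*0.52 = 0.1271391
Step 2: P_net = eta * Q_in = 0.1271391 * 223.09 = 28.363 MW
P_net = 28.363 MW


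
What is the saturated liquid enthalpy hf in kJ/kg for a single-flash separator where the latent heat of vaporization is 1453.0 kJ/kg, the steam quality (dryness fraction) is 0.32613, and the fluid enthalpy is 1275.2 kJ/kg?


hf = h - x * hfg
hf = 1275.2 - 0.32613 * 1453.0
hf = 801.33 kJ/kg


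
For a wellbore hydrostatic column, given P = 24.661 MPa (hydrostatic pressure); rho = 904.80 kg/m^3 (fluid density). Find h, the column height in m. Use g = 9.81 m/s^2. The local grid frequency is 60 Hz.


h = P * 1e6 / (g * rho)
h = 24.661 * 1e6 / (9.81 * 904.80)
h = 2778.4 m


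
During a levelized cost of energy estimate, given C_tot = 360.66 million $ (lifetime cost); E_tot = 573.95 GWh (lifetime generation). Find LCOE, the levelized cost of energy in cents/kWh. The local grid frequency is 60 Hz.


LCOE = C_tot / E_tot * 100
LCOE = 360.66 / 573.95 * 100
LCOE = 62.838 cents/kWh


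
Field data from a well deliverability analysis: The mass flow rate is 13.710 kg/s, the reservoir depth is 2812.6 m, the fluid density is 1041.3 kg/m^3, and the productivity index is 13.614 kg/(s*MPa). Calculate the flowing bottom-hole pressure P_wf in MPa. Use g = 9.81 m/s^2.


Step 1: P_i = rho*g*h/1e6 = 1041.3*9.81*2812.6/1e6 = 28.73114 MPa
Step 2: P_wf = P_i - mdot/PI = 28.73114 - 13.71/13.614 = 27.724 MPa
P_wf = 27.724 MPa


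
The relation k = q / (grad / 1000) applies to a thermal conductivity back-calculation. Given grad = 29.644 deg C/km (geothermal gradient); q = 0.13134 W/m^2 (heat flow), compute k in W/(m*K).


k = q / (grad / 1000)
k = 0.13134 / (29.644 / 1000)
k = 4.4306 W/(m*K)


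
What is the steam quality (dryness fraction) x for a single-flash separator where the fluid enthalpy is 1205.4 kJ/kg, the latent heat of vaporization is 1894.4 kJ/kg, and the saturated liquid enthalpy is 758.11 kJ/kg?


x = (h - hf) / hfg
x = (1205.4 - 758.11) / 1894.4
x = 0.23611


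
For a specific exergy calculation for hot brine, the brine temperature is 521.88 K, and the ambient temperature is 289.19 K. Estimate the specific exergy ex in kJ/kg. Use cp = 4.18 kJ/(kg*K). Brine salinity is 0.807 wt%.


ex = cp * ((T_b - T_0) - T_0 * ln(T_b/T_0))
ex = 4.18 * ((521.88 - 289.19) - 289.19 * ln(521.88/289.19))
ex = 259.02 kJ/kg


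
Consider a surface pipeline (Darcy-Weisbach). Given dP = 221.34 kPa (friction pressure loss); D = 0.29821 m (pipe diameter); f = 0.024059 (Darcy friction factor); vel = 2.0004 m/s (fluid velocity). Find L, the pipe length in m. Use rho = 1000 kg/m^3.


L = dP*1000*D / (f*rho*vel^2/2)
L = 221.34*1000*0.29821 / (0.024059*1000*2.0004^2/2)
L = 1371.2 m


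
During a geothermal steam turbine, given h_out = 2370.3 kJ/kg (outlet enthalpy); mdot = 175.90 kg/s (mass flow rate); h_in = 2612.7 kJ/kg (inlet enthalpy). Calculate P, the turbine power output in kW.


P = mdot * (h_in - h_out) / 1000
P = 175.90 * (2612.7 - 2370.3) / 1000
P = 42.63816 MW
Convert: 42.63816 MW * 1000.0 = 42638 kW
P = 42638 kW


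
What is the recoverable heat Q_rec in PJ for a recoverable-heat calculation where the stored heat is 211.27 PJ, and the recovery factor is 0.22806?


Q_rec = Q_s * RF
Q_rec = 211.27 * 0.22806
Q_rec = 48.182 PJ


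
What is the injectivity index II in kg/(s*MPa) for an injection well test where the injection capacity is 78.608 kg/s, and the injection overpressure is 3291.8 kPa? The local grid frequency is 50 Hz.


II = mdot * 1000 / dP
II = 78.608 * 1000 / 3291.8
II = 23.880 kg/(s*MPa)


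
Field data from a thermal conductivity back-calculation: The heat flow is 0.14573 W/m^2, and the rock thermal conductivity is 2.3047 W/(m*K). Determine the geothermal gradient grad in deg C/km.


grad = q / k * 1000
grad = 0.14573 / 2.3047 * 1000
grad = 63.232 deg C/km


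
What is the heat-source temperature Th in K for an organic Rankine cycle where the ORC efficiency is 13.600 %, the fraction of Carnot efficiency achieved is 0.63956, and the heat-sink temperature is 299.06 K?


Th = Tc / (1 - (eta_orc/100)/f)
Th = 299.06 / (1 - (13.600/100)/0.63956)
Th = 379.83 K


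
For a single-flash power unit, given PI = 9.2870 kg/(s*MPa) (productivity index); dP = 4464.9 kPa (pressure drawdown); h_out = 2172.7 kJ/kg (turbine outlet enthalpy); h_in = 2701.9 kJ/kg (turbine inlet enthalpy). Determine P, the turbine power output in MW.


Step 1: mdot = PI * dP / 1000 = 9.287 * 4464.9 / 1000 = 41.46553 kg/s
Step 2: P = mdot*(h_in - h_out)/1000 = 41.46553*(2701.9 - 2172.7)/1000 = 21.944 MW
P = 21.944 MW
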